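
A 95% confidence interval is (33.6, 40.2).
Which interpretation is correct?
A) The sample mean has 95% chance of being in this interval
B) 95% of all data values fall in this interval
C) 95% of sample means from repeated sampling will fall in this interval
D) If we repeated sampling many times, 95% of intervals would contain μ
D

A) Wrong — x̄ is observed and sits in the interval by construction.
B) Wrong — a CI is about the parameter μ, not individual data values.
C) Wrong — coverage applies to intervals containing μ, not to future x̄ values.
D) Correct — this is the frequentist long-run coverage interpretation.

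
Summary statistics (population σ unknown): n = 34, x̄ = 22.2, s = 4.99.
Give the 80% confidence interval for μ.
(21.08, 23.32)

t-interval (σ unknown):
df = n - 1 = 33
t* = 1.308 for 80% confidence

Margin of error = t* · s/√n = 1.308 · 4.99/√34 = 1.12

CI: (21.08, 23.32)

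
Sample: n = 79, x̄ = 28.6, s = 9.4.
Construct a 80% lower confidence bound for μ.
μ ≥ 27.71

Lower bound (one-sided):
t* = 0.846 (one-sided for 80%)
Lower bound = x̄ - t* · s/√n = 28.6 - 0.846 · 9.4/√79 = 27.71

We are 80% confident that μ ≥ 27.71.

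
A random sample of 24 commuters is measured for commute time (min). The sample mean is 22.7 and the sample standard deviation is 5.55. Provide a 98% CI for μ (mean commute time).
(19.87, 25.53)

t-interval (σ unknown):
df = n - 1 = 23
t* = 2.500 for 98% confidence

Margin of error = t* · s/√n = 2.500 · 5.55/√24 = 2.83

CI: (19.87, 25.53)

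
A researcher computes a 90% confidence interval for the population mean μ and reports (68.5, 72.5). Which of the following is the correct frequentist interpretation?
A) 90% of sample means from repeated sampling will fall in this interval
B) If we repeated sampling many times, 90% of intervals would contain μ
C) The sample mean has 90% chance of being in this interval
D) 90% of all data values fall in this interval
B

A) Wrong — coverage applies to intervals containing μ, not to future x̄ values.
B) Correct — this is the frequentist long-run coverage interpretation.
C) Wrong — x̄ is observed and sits in the interval by construction.
D) Wrong — a CI is about the parameter μ, not individual data values.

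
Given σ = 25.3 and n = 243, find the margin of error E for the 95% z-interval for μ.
Margin of error = 3.18

Margin of error = z* · σ/√n
= 1.960 · 25.3/√243
= 1.960 · 25.3/15.5885
= 3.18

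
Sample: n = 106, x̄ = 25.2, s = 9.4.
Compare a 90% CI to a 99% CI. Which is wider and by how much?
99% CI is wider by 1.76

df = 105
90% CI: t* = 1.659, (23.69, 26.71), width = 2 · t* · s/√n = 3.03
99% CI: t* = 2.623, (22.81, 27.59), width = 2 · t* · s/√n = 4.79

The 99% CI is wider by 4.79 - 3.03 = 1.76.
Higher confidence requires a wider interval.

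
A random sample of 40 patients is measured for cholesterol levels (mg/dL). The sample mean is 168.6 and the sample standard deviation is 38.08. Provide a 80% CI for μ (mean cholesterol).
(160.75, 176.45)

t-interval (σ unknown):
df = n - 1 = 39
t* = 1.304 for 80% confidence

Margin of error = t* · s/√n = 1.304 · 38.08/√40 = 7.85

CI: (160.75, 176.45)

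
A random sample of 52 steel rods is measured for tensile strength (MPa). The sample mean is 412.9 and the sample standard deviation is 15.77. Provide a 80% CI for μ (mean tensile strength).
(410.06, 415.74)

t-interval (σ unknown):
df = n - 1 = 51
t* = 1.298 for 80% confidence

Margin of error = t* · s/√n = 1.298 · 15.77/√52 = 2.84

CI: (410.06, 415.74)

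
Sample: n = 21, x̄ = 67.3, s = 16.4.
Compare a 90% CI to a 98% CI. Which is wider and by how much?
98% CI is wider by 5.74

df = 20
90% CI: t* = 1.725, (61.13, 73.47), width = 2 · t* · s/√n = 12.35
98% CI: t* = 2.528, (58.25, 76.35), width = 2 · t* · s/√n = 18.09

The 98% CI is wider by 18.09 - 12.35 = 5.74.
Higher confidence requires a wider interval.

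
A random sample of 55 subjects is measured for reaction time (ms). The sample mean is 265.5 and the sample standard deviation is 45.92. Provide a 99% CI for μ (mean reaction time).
(248.97, 282.03)

t-interval (σ unknown):
df = n - 1 = 54
t* = 2.670 for 99% confidence

Margin of error = t* · s/√n = 2.670 · 45.92/√55 = 16.53

CI: (248.97, 282.03)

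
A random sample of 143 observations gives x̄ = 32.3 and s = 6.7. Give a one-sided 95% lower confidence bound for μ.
μ ≥ 31.37

Lower bound (one-sided):
t* = 1.656 (one-sided for 95%)
Lower bound = x̄ - t* · s/√n = 32.3 - 1.656 · 6.7/√143 = 31.37

We are 95% confident that μ ≥ 31.37.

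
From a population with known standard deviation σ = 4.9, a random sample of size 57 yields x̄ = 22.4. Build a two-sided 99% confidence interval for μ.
(20.73, 24.07)

z-interval (σ known):
z* = 2.576 for 99% confidence

Margin of error = z* · σ/√n = 2.576 · 4.9/√57 = 1.67

CI: (22.4 - 1.67, 22.4 + 1.67) = (20.73, 24.07)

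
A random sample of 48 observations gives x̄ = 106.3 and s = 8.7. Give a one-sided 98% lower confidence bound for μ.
μ ≥ 103.65

Lower bound (one-sided):
t* = 2.112 (one-sided for 98%)
Lower bound = x̄ - t* · s/√n = 106.3 - 2.112 · 8.7/√48 = 103.65

We are 98% confident that μ ≥ 103.65.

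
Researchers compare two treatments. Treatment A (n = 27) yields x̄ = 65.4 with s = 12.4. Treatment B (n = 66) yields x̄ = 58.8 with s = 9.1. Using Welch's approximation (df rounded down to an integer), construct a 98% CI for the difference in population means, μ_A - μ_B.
(0.19, 13.01)

Difference: x̄₁ - x̄₂ = 6.60
SE = √(s₁²/n₁ + s₂²/n₂) = √(12.4²/27 + 9.1²/66) = 2.6362
df = 37.98 → 37 (Welch–Satterthwaite, rounded down)
t* = 2.431

CI: 6.60 ± 2.431 · 2.6362 = 6.60 ± 6.41 = (0.19, 13.01)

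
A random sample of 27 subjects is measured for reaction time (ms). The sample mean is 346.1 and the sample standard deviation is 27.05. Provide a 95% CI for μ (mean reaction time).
(335.40, 356.80)

t-interval (σ unknown):
df = n - 1 = 26
t* = 2.056 for 95% confidence

Margin of error = t* · s/√n = 2.056 · 27.05/√27 = 10.70

CI: (335.40, 356.80)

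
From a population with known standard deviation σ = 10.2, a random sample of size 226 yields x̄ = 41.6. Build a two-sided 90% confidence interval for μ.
(40.48, 42.72)

z-interval (σ known):
z* = 1.645 for 90% confidence

Margin of error = z* · σ/√n = 1.645 · 10.2/√226 = 1.12

CI: (41.6 - 1.12, 41.6 + 1.12) = (40.48, 42.72)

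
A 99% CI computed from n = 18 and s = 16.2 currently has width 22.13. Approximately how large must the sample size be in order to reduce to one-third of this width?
n ≈ 162

CI width ∝ 1/√n
To reduce width by factor 3, need √n to grow by 3 → need 3² = 9 times as many samples.

Current: n = 18, width = 22.13
New: n = 162, width ≈ 6.64

Width reduced by factor of 22.13/6.64 = 3.33.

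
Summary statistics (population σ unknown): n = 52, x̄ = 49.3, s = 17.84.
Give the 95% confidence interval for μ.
(44.33, 54.27)

t-interval (σ unknown):
df = n - 1 = 51
t* = 2.008 for 95% confidence

Margin of error = t* · s/√n = 2.008 · 17.84/√52 = 4.97

CI: (44.33, 54.27)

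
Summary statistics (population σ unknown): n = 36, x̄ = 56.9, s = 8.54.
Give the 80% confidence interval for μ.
(55.04, 58.76)

t-interval (σ unknown):
df = n - 1 = 35
t* = 1.306 for 80% confidence

Margin of error = t* · s/√n = 1.306 · 8.54/√36 = 1.86

CI: (55.04, 58.76)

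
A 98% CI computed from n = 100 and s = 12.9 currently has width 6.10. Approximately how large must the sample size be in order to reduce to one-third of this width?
n ≈ 900

CI width ∝ 1/√n
To reduce width by factor 3, need √n to grow by 3 → need 3² = 9 times as many samples.

Current: n = 100, width = 6.10
New: n = 900, width ≈ 2.00

Width reduced by factor of 6.10/2.00 = 3.05.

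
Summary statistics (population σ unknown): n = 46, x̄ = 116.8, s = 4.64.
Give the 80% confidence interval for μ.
(115.91, 117.69)

t-interval (σ unknown):
df = n - 1 = 45
t* = 1.301 for 80% confidence

Margin of error = t* · s/√n = 1.301 · 4.64/√46 = 0.89

CI: (115.91, 117.69)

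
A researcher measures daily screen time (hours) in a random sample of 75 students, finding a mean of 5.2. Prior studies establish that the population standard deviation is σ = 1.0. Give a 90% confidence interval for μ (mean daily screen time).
(5.01, 5.39)

z-interval (σ known):
z* = 1.645 for 90% confidence

Margin of error = z* · σ/√n = 1.645 · 1.0/√75 = 0.19

CI: (5.2 - 0.19, 5.2 + 0.19) = (5.01, 5.39)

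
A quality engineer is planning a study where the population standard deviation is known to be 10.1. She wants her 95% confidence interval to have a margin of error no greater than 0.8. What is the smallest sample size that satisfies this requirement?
n ≥ 613

For margin E ≤ 0.8:
n ≥ (z* · σ / E)²
n ≥ (1.960 · 10.1 / 0.8)²
n ≥ 612.32

Minimum n = 613 (rounding up)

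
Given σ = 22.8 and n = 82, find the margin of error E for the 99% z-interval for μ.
Margin of error = 6.49

Margin of error = z* · σ/√n
= 2.576 · 22.8/√82
= 2.576 · 22.8/9.0554
= 6.49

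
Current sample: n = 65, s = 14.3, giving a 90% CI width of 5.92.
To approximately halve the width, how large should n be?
n ≈ 260

CI width ∝ 1/√n
To reduce width by factor 2, need √n to grow by 2 → need 2² = 4 times as many samples.

Current: n = 65, width = 5.92
New: n = 260, width ≈ 2.93

Width reduced by factor of 5.92/2.93 = 2.02.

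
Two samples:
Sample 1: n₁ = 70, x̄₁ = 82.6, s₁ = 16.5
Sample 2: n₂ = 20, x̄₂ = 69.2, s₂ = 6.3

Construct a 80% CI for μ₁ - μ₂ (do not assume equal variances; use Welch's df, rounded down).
(10.27, 16.53)

Difference: x̄₁ - x̄₂ = 13.40
SE = √(s₁²/n₁ + s₂²/n₂) = √(16.5²/70 + 6.3²/20) = 2.4236
df = 80.89 → 80 (Welch–Satterthwaite, rounded down)
t* = 1.292

CI: 13.40 ± 1.292 · 2.4236 = 13.40 ± 3.13 = (10.27, 16.53)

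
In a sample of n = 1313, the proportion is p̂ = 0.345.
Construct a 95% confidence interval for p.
(0.319, 0.371)

Proportion CI:
SE = √(p̂(1-p̂)/n) = √(0.345 · 0.655 / 1313) = 0.01312

z* = 1.960
Margin = z* · SE = 1.960 · 0.01312 = 0.0257

CI: 0.345 ± 0.0257 = (0.319, 0.371)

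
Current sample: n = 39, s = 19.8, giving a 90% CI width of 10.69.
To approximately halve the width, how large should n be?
n ≈ 156

CI width ∝ 1/√n
To reduce width by factor 2, need √n to grow by 2 → need 2² = 4 times as many samples.

Current: n = 39, width = 10.69
New: n = 156, width ≈ 5.25

Width reduced by factor of 10.69/5.25 = 2.04.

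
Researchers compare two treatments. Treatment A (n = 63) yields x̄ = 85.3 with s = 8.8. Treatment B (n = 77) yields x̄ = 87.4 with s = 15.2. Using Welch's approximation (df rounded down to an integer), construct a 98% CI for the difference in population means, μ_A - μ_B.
(-6.95, 2.75)

Difference: x̄₁ - x̄₂ = -2.10
SE = √(s₁²/n₁ + s₂²/n₂) = √(8.8²/63 + 15.2²/77) = 2.0566
df = 125.26 → 125 (Welch–Satterthwaite, rounded down)
t* = 2.357

CI: -2.10 ± 2.357 · 2.0566 = -2.10 ± 4.85 = (-6.95, 2.75)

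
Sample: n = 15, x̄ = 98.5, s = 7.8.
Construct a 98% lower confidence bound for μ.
μ ≥ 93.94

Lower bound (one-sided):
t* = 2.264 (one-sided for 98%)
Lower bound = x̄ - t* · s/√n = 98.5 - 2.264 · 7.8/√15 = 93.94

We are 98% confident that μ ≥ 93.94.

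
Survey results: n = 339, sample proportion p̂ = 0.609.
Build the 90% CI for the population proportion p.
(0.565, 0.653)

Proportion CI:
SE = √(p̂(1-p̂)/n) = √(0.609 · 0.391 / 339) = 0.02650

z* = 1.645
Margin = z* · SE = 1.645 · 0.02650 = 0.0436

CI: 0.609 ± 0.0436 = (0.565, 0.653)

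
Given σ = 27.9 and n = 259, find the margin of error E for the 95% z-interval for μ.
Margin of error = 3.40

Margin of error = z* · σ/√n
= 1.960 · 27.9/√259
= 1.960 · 27.9/16.0935
= 3.40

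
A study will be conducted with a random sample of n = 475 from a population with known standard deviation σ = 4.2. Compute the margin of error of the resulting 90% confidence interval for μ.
Margin of error = 0.32

Margin of error = z* · σ/√n
= 1.645 · 4.2/√475
= 1.645 · 4.2/21.7945
= 0.32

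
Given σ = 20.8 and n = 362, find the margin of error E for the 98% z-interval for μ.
Margin of error = 2.54

Margin of error = z* · σ/√n
= 2.326 · 20.8/√362
= 2.326 · 20.8/19.0263
= 2.54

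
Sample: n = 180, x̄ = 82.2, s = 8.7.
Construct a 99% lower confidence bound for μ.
μ ≥ 80.68

Lower bound (one-sided):
t* = 2.347 (one-sided for 99%)
Lower bound = x̄ - t* · s/√n = 82.2 - 2.347 · 8.7/√180 = 80.68

We are 99% confident that μ ≥ 80.68.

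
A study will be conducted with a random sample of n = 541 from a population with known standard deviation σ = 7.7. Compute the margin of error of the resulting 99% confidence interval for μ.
Margin of error = 0.85

Margin of error = z* · σ/√n
= 2.576 · 7.7/√541
= 2.576 · 7.7/23.2594
= 0.85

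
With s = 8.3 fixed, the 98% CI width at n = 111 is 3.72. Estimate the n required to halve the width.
n ≈ 444

CI width ∝ 1/√n
To reduce width by factor 2, need √n to grow by 2 → need 2² = 4 times as many samples.

Current: n = 111, width = 3.72
New: n = 444, width ≈ 1.84

Width reduced by factor of 3.72/1.84 = 2.02.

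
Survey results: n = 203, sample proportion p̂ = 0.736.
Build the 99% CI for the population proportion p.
(0.656, 0.816)

Proportion CI:
SE = √(p̂(1-p̂)/n) = √(0.736 · 0.264 / 203) = 0.03094

z* = 2.576
Margin = z* · SE = 2.576 · 0.03094 = 0.0797

CI: 0.736 ± 0.0797 = (0.656, 0.816)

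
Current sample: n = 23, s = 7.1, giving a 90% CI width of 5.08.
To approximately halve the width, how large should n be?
n ≈ 92

CI width ∝ 1/√n
To reduce width by factor 2, need √n to grow by 2 → need 2² = 4 times as many samples.

Current: n = 23, width = 5.08
New: n = 92, width ≈ 2.46

Width reduced by factor of 5.08/2.46 = 2.07.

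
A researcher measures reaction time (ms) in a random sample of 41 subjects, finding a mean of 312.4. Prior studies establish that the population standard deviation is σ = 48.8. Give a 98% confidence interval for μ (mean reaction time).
(294.67, 330.13)

z-interval (σ known):
z* = 2.326 for 98% confidence

Margin of error = z* · σ/√n = 2.326 · 48.8/√41 = 17.73

CI: (312.4 - 17.73, 312.4 + 17.73) = (294.67, 330.13)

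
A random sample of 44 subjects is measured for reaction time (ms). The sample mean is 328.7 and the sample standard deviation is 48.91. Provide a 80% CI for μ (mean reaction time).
(319.10, 338.30)

t-interval (σ unknown):
df = n - 1 = 43
t* = 1.302 for 80% confidence

Margin of error = t* · s/√n = 1.302 · 48.91/√44 = 9.60

CI: (319.10, 338.30)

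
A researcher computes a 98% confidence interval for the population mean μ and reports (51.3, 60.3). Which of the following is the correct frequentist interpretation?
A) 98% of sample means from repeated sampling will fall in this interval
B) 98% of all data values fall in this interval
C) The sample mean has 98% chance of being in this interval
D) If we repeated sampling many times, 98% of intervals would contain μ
D

A) Wrong — coverage applies to intervals containing μ, not to future x̄ values.
B) Wrong — a CI is about the parameter μ, not individual data values.
C) Wrong — x̄ is observed and sits in the interval by construction.
D) Correct — this is the frequentist long-run coverage interpretation.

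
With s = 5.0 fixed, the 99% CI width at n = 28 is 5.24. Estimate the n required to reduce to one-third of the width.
n ≈ 252

CI width ∝ 1/√n
To reduce width by factor 3, need √n to grow by 3 → need 3² = 9 times as many samples.

Current: n = 28, width = 5.24
New: n = 252, width ≈ 1.64

Width reduced by factor of 5.24/1.64 = 3.20.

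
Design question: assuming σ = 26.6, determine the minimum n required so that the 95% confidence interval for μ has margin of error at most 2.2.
n ≥ 562

For margin E ≤ 2.2:
n ≥ (z* · σ / E)²
n ≥ (1.960 · 26.6 / 2.2)²
n ≥ 561.60

Minimum n = 562 (rounding up)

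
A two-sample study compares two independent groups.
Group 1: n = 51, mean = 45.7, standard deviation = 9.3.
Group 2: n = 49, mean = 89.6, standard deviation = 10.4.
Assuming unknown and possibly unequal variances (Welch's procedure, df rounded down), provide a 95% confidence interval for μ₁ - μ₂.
(-47.82, -39.98)

Difference: x̄₁ - x̄₂ = -43.90
SE = √(s₁²/n₁ + s₂²/n₂) = √(9.3²/51 + 10.4²/49) = 1.9757
df = 95.80 → 95 (Welch–Satterthwaite, rounded down)
t* = 1.985

CI: -43.90 ± 1.985 · 1.9757 = -43.90 ± 3.92 = (-47.82, -39.98)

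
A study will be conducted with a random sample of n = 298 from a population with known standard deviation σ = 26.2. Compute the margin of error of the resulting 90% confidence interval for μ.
Margin of error = 2.50

Margin of error = z* · σ/√n
= 1.645 · 26.2/√298
= 1.645 · 26.2/17.2627
= 2.50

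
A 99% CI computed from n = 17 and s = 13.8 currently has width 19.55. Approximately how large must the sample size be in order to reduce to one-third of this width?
n ≈ 153

CI width ∝ 1/√n
To reduce width by factor 3, need √n to grow by 3 → need 3² = 9 times as many samples.

Current: n = 17, width = 19.55
New: n = 153, width ≈ 5.82

Width reduced by factor of 19.55/5.82 = 3.36.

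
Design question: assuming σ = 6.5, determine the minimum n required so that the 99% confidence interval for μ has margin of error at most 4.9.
n ≥ 12

For margin E ≤ 4.9:
n ≥ (z* · σ / E)²
n ≥ (2.576 · 6.5 / 4.9)²
n ≥ 11.68

Minimum n = 12 (rounding up)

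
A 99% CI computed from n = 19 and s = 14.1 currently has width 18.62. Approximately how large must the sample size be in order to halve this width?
n ≈ 76

CI width ∝ 1/√n
To reduce width by factor 2, need √n to grow by 2 → need 2² = 4 times as many samples.

Current: n = 19, width = 18.62
New: n = 76, width ≈ 8.55

Width reduced by factor of 18.62/8.55 = 2.18.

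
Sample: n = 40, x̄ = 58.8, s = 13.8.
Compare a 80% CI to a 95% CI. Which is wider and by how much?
95% CI is wider by 3.14

df = 39
80% CI: t* = 1.304, (55.95, 61.65), width = 2 · t* · s/√n = 5.69
95% CI: t* = 2.023, (54.39, 63.21), width = 2 · t* · s/√n = 8.83

The 95% CI is wider by 8.83 - 5.69 = 3.14.
Higher confidence requires a wider interval.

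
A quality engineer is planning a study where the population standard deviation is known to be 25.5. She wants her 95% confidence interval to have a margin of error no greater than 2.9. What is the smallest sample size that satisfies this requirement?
n ≥ 298

For margin E ≤ 2.9:
n ≥ (z* · σ / E)²
n ≥ (1.960 · 25.5 / 2.9)²
n ≥ 297.03

Minimum n = 298 (rounding up)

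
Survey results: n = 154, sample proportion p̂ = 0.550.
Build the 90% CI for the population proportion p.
(0.484, 0.616)

Proportion CI:
SE = √(p̂(1-p̂)/n) = √(0.550 · 0.450 / 154) = 0.04009

z* = 1.645
Margin = z* · SE = 1.645 · 0.04009 = 0.0659

CI: 0.550 ± 0.0659 = (0.484, 0.616)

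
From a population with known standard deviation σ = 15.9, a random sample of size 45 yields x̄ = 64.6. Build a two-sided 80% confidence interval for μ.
(61.56, 67.64)

z-interval (σ known):
z* = 1.282 for 80% confidence

Margin of error = z* · σ/√n = 1.282 · 15.9/√45 = 3.04

CI: (64.6 - 3.04, 64.6 + 3.04) = (61.56, 67.64)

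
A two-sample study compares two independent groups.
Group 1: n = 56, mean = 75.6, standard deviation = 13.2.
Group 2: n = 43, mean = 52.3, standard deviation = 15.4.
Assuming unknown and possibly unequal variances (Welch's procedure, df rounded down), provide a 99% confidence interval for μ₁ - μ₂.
(15.55, 31.05)

Difference: x̄₁ - x̄₂ = 23.30
SE = √(s₁²/n₁ + s₂²/n₂) = √(13.2²/56 + 15.4²/43) = 2.9371
df = 82.66 → 82 (Welch–Satterthwaite, rounded down)
t* = 2.637

CI: 23.30 ± 2.637 · 2.9371 = 23.30 ± 7.75 = (15.55, 31.05)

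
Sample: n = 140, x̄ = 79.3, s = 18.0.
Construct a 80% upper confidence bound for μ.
μ ≤ 80.58

Upper bound (one-sided):
t* = 0.844 (one-sided for 80%)
Upper bound = x̄ + t* · s/√n = 79.3 + 0.844 · 18.0/√140 = 80.58

We are 80% confident that μ ≤ 80.58.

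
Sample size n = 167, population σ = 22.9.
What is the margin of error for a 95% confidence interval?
Margin of error = 3.47

Margin of error = z* · σ/√n
= 1.960 · 22.9/√167
= 1.960 · 22.9/12.9228
= 3.47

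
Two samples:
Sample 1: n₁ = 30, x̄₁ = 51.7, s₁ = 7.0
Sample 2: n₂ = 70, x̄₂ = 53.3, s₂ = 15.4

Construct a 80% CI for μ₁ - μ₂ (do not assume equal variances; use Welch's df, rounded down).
(-4.49, 1.29)

Difference: x̄₁ - x̄₂ = -1.60
SE = √(s₁²/n₁ + s₂²/n₂) = √(7.0²/30 + 15.4²/70) = 2.2408
df = 97.60 → 97 (Welch–Satterthwaite, rounded down)
t* = 1.290

CI: -1.60 ± 1.290 · 2.2408 = -1.60 ± 2.89 = (-4.49, 1.29)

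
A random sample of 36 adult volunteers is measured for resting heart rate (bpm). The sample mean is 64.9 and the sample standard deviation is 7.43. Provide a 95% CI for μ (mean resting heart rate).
(62.39, 67.41)

t-interval (σ unknown):
df = n - 1 = 35
t* = 2.030 for 95% confidence

Margin of error = t* · s/√n = 2.030 · 7.43/√36 = 2.51

CI: (62.39, 67.41)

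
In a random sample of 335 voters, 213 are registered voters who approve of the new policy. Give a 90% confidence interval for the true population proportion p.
(0.593, 0.679)

Proportion CI:
p̂ = 213/335 = 0.63582
SE = √(p̂(1-p̂)/n) = √(0.63582 · 0.36418 / 335) = 0.02629

z* = 1.645
Margin = z* · SE = 1.645 · 0.02629 = 0.0432

CI: 0.63582 ± 0.0432 = (0.593, 0.679)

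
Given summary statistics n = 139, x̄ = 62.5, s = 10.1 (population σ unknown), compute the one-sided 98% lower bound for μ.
μ ≥ 60.72

Lower bound (one-sided):
t* = 2.073 (one-sided for 98%)
Lower bound = x̄ - t* · s/√n = 62.5 - 2.073 · 10.1/√139 = 60.72

We are 98% confident that μ ≥ 60.72.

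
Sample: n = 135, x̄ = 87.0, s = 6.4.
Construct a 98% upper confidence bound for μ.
μ ≤ 88.14

Upper bound (one-sided):
t* = 2.074 (one-sided for 98%)
Upper bound = x̄ + t* · s/√n = 87.0 + 2.074 · 6.4/√135 = 88.14

We are 98% confident that μ ≤ 88.14.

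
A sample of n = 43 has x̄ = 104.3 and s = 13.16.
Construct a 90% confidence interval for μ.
(100.92, 107.68)

t-interval (σ unknown):
df = n - 1 = 42
t* = 1.682 for 90% confidence

Margin of error = t* · s/√n = 1.682 · 13.16/√43 = 3.38

CI: (100.92, 107.68)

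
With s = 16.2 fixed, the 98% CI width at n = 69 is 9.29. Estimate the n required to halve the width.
n ≈ 276

CI width ∝ 1/√n
To reduce width by factor 2, need √n to grow by 2 → need 2² = 4 times as many samples.

Current: n = 69, width = 9.29
New: n = 276, width ≈ 4.56

Width reduced by factor of 9.29/4.56 = 2.04.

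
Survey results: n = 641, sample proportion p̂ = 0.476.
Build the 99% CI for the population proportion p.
(0.425, 0.527)

Proportion CI:
SE = √(p̂(1-p̂)/n) = √(0.476 · 0.524 / 641) = 0.01973

z* = 2.576
Margin = z* · SE = 2.576 · 0.01973 = 0.0508

CI: 0.476 ± 0.0508 = (0.425, 0.527)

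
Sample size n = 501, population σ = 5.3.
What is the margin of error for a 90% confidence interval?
Margin of error = 0.39

Margin of error = z* · σ/√n
= 1.645 · 5.3/√501
= 1.645 · 5.3/22.3830
= 0.39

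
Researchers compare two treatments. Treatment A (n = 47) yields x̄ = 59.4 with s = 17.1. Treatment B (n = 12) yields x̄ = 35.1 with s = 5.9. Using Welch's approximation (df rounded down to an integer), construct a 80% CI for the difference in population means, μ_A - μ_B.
(20.38, 28.22)

Difference: x̄₁ - x̄₂ = 24.30
SE = √(s₁²/n₁ + s₂²/n₂) = √(17.1²/47 + 5.9²/12) = 3.0203
df = 51.80 → 51 (Welch–Satterthwaite, rounded down)
t* = 1.298

CI: 24.30 ± 1.298 · 3.0203 = 24.30 ± 3.92 = (20.38, 28.22)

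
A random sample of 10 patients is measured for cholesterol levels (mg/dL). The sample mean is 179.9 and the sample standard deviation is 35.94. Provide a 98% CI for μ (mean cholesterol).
(147.84, 211.96)

t-interval (σ unknown):
df = n - 1 = 9
t* = 2.821 for 98% confidence

Margin of error = t* · s/√n = 2.821 · 35.94/√10 = 32.06

CI: (147.84, 211.96)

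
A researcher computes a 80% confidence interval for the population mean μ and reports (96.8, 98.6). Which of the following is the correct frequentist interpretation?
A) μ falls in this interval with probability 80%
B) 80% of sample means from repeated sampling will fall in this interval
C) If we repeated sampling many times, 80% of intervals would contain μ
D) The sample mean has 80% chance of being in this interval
C

A) Wrong — μ is fixed; the randomness lives in the interval, not in μ.
B) Wrong — coverage applies to intervals containing μ, not to future x̄ values.
C) Correct — this is the frequentist long-run coverage interpretation.
D) Wrong — x̄ is observed and sits in the interval by construction.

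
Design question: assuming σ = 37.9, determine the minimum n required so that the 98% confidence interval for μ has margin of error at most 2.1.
n ≥ 1763

For margin E ≤ 2.1:
n ≥ (z* · σ / E)²
n ≥ (2.326 · 37.9 / 2.1)²
n ≥ 1762.22

Minimum n = 1763 (rounding up)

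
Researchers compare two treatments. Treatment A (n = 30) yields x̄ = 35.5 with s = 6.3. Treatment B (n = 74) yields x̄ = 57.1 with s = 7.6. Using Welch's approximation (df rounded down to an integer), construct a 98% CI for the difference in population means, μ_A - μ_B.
(-25.06, -18.14)

Difference: x̄₁ - x̄₂ = -21.60
SE = √(s₁²/n₁ + s₂²/n₂) = √(6.3²/30 + 7.6²/74) = 1.4504
df = 64.41 → 64 (Welch–Satterthwaite, rounded down)
t* = 2.386

CI: -21.60 ± 2.386 · 1.4504 = -21.60 ± 3.46 = (-25.06, -18.14)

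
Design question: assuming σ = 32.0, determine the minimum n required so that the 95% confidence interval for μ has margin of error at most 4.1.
n ≥ 235

For margin E ≤ 4.1:
n ≥ (z* · σ / E)²
n ≥ (1.960 · 32.0 / 4.1)²
n ≥ 234.02

Minimum n = 235 (rounding up)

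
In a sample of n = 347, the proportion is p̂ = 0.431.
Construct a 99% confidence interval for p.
(0.363, 0.499)

Proportion CI:
SE = √(p̂(1-p̂)/n) = √(0.431 · 0.569 / 347) = 0.02658

z* = 2.576
Margin = z* · SE = 2.576 · 0.02658 = 0.0685

CI: 0.431 ± 0.0685 = (0.363, 0.499)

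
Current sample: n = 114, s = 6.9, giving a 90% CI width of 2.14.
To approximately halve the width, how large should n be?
n ≈ 456

CI width ∝ 1/√n
To reduce width by factor 2, need √n to grow by 2 → need 2² = 4 times as many samples.

Current: n = 114, width = 2.14
New: n = 456, width ≈ 1.07

Width reduced by factor of 2.14/1.07 = 2.00.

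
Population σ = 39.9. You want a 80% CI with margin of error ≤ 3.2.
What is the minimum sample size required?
n ≥ 256

For margin E ≤ 3.2:
n ≥ (z* · σ / E)²
n ≥ (1.282 · 39.9 / 3.2)²
n ≥ 255.52

Minimum n = 256 (rounding up)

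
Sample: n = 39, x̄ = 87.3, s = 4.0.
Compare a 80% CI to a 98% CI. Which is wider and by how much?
98% CI is wider by 1.44

df = 38
80% CI: t* = 1.304, (86.46, 88.14), width = 2 · t* · s/√n = 1.67
98% CI: t* = 2.429, (85.74, 88.86), width = 2 · t* · s/√n = 3.11

The 98% CI is wider by 3.11 - 1.67 = 1.44.
Higher confidence requires a wider interval.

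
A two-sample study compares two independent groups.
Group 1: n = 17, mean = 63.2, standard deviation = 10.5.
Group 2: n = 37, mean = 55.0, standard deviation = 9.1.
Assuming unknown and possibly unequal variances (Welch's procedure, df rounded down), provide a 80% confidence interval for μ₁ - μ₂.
(4.32, 12.08)

Difference: x̄₁ - x̄₂ = 8.20
SE = √(s₁²/n₁ + s₂²/n₂) = √(10.5²/17 + 9.1²/37) = 2.9535
df = 27.49 → 27 (Welch–Satterthwaite, rounded down)
t* = 1.314

CI: 8.20 ± 1.314 · 2.9535 = 8.20 ± 3.88 = (4.32, 12.08)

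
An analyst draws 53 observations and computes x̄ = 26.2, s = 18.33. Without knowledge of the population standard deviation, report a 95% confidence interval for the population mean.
(21.15, 31.25)

t-interval (σ unknown):
df = n - 1 = 52
t* = 2.007 for 95% confidence

Margin of error = t* · s/√n = 2.007 · 18.33/√53 = 5.05

CI: (21.15, 31.25)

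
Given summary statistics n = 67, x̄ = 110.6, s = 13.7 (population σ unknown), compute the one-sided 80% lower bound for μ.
μ ≥ 109.18

Lower bound (one-sided):
t* = 0.847 (one-sided for 80%)
Lower bound = x̄ - t* · s/√n = 110.6 - 0.847 · 13.7/√67 = 109.18

We are 80% confident that μ ≥ 109.18.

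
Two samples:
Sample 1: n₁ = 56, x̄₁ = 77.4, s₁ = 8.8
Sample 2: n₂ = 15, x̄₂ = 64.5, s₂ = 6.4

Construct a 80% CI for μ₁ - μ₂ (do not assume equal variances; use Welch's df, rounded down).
(10.24, 15.56)

Difference: x̄₁ - x̄₂ = 12.90
SE = √(s₁²/n₁ + s₂²/n₂) = √(8.8²/56 + 6.4²/15) = 2.0282
df = 29.82 → 29 (Welch–Satterthwaite, rounded down)
t* = 1.311

CI: 12.90 ± 1.311 · 2.0282 = 12.90 ± 2.66 = (10.24, 15.56)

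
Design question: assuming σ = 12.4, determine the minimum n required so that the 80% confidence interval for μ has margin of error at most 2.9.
n ≥ 31

For margin E ≤ 2.9:
n ≥ (z* · σ / E)²
n ≥ (1.282 · 12.4 / 2.9)²
n ≥ 30.05

Minimum n = 31 (rounding up)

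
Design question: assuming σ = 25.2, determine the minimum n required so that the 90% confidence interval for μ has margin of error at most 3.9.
n ≥ 113

For margin E ≤ 3.9:
n ≥ (z* · σ / E)²
n ≥ (1.645 · 25.2 / 3.9)²
n ≥ 112.98

Minimum n = 113 (rounding up)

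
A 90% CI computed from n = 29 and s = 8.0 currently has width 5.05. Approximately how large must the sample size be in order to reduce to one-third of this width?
n ≈ 261

CI width ∝ 1/√n
To reduce width by factor 3, need √n to grow by 3 → need 3² = 9 times as many samples.

Current: n = 29, width = 5.05
New: n = 261, width ≈ 1.64

Width reduced by factor of 5.05/1.64 = 3.08.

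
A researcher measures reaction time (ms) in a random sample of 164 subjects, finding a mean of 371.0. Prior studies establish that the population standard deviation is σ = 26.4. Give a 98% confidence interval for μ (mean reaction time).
(366.20, 375.80)

z-interval (σ known):
z* = 2.326 for 98% confidence

Margin of error = z* · σ/√n = 2.326 · 26.4/√164 = 4.80

CI: (371.0 - 4.80, 371.0 + 4.80) = (366.20, 375.80)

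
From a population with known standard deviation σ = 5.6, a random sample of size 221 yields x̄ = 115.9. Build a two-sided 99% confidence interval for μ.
(114.93, 116.87)

z-interval (σ known):
z* = 2.576 for 99% confidence

Margin of error = z* · σ/√n = 2.576 · 5.6/√221 = 0.97

CI: (115.9 - 0.97, 115.9 + 0.97) = (114.93, 116.87)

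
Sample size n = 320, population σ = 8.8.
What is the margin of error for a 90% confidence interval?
Margin of error = 0.81

Margin of error = z* · σ/√n
= 1.645 · 8.8/√320
= 1.645 · 8.8/17.8885
= 0.81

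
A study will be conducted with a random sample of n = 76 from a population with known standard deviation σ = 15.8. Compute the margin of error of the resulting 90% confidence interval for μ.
Margin of error = 2.98

Margin of error = z* · σ/√n
= 1.645 · 15.8/√76
= 1.645 · 15.8/8.7178
= 2.98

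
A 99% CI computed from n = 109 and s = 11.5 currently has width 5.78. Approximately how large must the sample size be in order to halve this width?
n ≈ 436

CI width ∝ 1/√n
To reduce width by factor 2, need √n to grow by 2 → need 2² = 4 times as many samples.

Current: n = 109, width = 5.78
New: n = 436, width ≈ 2.85

Width reduced by factor of 5.78/2.85 = 2.03.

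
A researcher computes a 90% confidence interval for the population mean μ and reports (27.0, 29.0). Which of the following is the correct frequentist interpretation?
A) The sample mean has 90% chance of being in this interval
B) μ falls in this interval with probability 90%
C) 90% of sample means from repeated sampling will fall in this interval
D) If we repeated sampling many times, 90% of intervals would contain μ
D

A) Wrong — x̄ is observed and sits in the interval by construction.
B) Wrong — μ is fixed; the randomness lives in the interval, not in μ.
C) Wrong — coverage applies to intervals containing μ, not to future x̄ values.
D) Correct — this is the frequentist long-run coverage interpretation.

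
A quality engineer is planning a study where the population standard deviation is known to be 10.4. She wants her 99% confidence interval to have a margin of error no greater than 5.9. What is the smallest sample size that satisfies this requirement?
n ≥ 21

For margin E ≤ 5.9:
n ≥ (z* · σ / E)²
n ≥ (2.576 · 10.4 / 5.9)²
n ≥ 20.62

Minimum n = 21 (rounding up)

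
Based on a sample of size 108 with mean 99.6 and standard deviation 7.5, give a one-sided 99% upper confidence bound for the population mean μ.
μ ≤ 101.30

Upper bound (one-sided):
t* = 2.362 (one-sided for 99%)
Upper bound = x̄ + t* · s/√n = 99.6 + 2.362 · 7.5/√108 = 101.30

We are 99% confident that μ ≤ 101.30.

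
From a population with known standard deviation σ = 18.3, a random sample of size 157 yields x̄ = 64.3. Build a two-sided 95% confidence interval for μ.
(61.44, 67.16)

z-interval (σ known):
z* = 1.960 for 95% confidence

Margin of error = z* · σ/√n = 1.960 · 18.3/√157 = 2.86

CI: (64.3 - 2.86, 64.3 + 2.86) = (61.44, 67.16)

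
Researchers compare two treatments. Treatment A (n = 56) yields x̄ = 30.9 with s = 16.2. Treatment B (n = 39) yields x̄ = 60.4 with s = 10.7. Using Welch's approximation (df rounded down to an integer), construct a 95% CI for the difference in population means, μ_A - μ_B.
(-34.98, -24.02)

Difference: x̄₁ - x̄₂ = -29.50
SE = √(s₁²/n₁ + s₂²/n₂) = √(16.2²/56 + 10.7²/39) = 2.7608
df = 92.79 → 92 (Welch–Satterthwaite, rounded down)
t* = 1.986

CI: -29.50 ± 1.986 · 2.7608 = -29.50 ± 5.48 = (-34.98, -24.02)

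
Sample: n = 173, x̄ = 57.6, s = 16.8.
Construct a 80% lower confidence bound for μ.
μ ≥ 56.52

Lower bound (one-sided):
t* = 0.844 (one-sided for 80%)
Lower bound = x̄ - t* · s/√n = 57.6 - 0.844 · 16.8/√173 = 56.52

We are 80% confident that μ ≥ 56.52.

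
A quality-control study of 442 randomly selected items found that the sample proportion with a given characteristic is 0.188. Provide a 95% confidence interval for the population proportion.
(0.152, 0.224)

Proportion CI:
SE = √(p̂(1-p̂)/n) = √(0.188 · 0.812 / 442) = 0.01858

z* = 1.960
Margin = z* · SE = 1.960 · 0.01858 = 0.0364

CI: 0.188 ± 0.0364 = (0.152, 0.224)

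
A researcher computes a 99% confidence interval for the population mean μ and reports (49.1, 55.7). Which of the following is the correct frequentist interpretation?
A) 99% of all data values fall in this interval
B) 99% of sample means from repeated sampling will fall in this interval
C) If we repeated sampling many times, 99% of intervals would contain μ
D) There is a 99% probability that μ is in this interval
C

A) Wrong — a CI is about the parameter μ, not individual data values.
B) Wrong — coverage applies to intervals containing μ, not to future x̄ values.
C) Correct — this is the frequentist long-run coverage interpretation.
D) Wrong — μ is fixed; the randomness lives in the interval, not in μ.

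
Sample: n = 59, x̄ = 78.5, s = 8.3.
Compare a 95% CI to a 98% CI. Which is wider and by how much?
98% CI is wider by 0.84

df = 58
95% CI: t* = 2.002, (76.34, 80.66), width = 2 · t* · s/√n = 4.33
98% CI: t* = 2.392, (75.92, 81.08), width = 2 · t* · s/√n = 5.17

The 98% CI is wider by 5.17 - 4.33 = 0.84.
Higher confidence requires a wider interval.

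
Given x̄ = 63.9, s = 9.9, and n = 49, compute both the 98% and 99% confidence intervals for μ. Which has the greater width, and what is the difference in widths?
99% CI is wider by 0.78

df = 48
98% CI: t* = 2.407, (60.50, 67.30), width = 2 · t* · s/√n = 6.81
99% CI: t* = 2.682, (60.11, 67.69), width = 2 · t* · s/√n = 7.59

The 99% CI is wider by 7.59 - 6.81 = 0.78.
Higher confidence requires a wider interval.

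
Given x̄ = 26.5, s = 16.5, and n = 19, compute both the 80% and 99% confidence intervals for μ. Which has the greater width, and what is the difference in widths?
99% CI is wider by 11.72

df = 18
80% CI: t* = 1.330, (21.47, 31.53), width = 2 · t* · s/√n = 10.07
99% CI: t* = 2.878, (15.61, 37.39), width = 2 · t* · s/√n = 21.79

The 99% CI is wider by 21.79 - 10.07 = 11.72.
Higher confidence requires a wider interval.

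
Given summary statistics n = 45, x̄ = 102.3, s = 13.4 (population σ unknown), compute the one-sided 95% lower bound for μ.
μ ≥ 98.94

Lower bound (one-sided):
t* = 1.680 (one-sided for 95%)
Lower bound = x̄ - t* · s/√n = 102.3 - 1.680 · 13.4/√45 = 98.94

We are 95% confident that μ ≥ 98.94.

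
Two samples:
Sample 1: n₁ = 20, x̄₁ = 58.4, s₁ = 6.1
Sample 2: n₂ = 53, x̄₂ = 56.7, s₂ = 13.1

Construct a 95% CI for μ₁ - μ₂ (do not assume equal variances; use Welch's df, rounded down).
(-2.81, 6.21)

Difference: x̄₁ - x̄₂ = 1.70
SE = √(s₁²/n₁ + s₂²/n₂) = √(6.1²/20 + 13.1²/53) = 2.2580
df = 67.73 → 67 (Welch–Satterthwaite, rounded down)
t* = 1.996

CI: 1.70 ± 1.996 · 2.2580 = 1.70 ± 4.51 = (-2.81, 6.21)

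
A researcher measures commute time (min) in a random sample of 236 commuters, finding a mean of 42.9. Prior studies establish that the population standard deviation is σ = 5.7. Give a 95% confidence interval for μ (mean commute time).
(42.17, 43.63)

z-interval (σ known):
z* = 1.960 for 95% confidence

Margin of error = z* · σ/√n = 1.960 · 5.7/√236 = 0.73

CI: (42.9 - 0.73, 42.9 + 0.73) = (42.17, 43.63)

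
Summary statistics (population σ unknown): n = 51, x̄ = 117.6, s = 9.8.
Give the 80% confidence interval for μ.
(115.82, 119.38)

t-interval (σ unknown):
df = n - 1 = 50
t* = 1.299 for 80% confidence

Margin of error = t* · s/√n = 1.299 · 9.8/√51 = 1.78

CI: (115.82, 119.38)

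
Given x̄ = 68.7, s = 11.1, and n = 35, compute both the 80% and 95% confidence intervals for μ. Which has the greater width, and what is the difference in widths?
95% CI is wider by 2.73

df = 34
80% CI: t* = 1.307, (66.25, 71.15), width = 2 · t* · s/√n = 4.90
95% CI: t* = 2.032, (64.89, 72.51), width = 2 · t* · s/√n = 7.63

The 95% CI is wider by 7.63 - 4.90 = 2.73.
Higher confidence requires a wider interval.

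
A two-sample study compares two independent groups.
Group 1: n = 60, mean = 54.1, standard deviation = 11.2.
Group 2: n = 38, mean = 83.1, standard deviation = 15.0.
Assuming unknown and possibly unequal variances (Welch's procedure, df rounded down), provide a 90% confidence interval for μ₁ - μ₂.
(-33.73, -24.27)

Difference: x̄₁ - x̄₂ = -29.00
SE = √(s₁²/n₁ + s₂²/n₂) = √(11.2²/60 + 15.0²/38) = 2.8305
df = 62.83 → 62 (Welch–Satterthwaite, rounded down)
t* = 1.670

CI: -29.00 ± 1.670 · 2.8305 = -29.00 ± 4.73 = (-33.73, -24.27)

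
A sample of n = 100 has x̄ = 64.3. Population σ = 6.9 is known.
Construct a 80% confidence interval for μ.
(63.42, 65.18)

z-interval (σ known):
z* = 1.282 for 80% confidence

Margin of error = z* · σ/√n = 1.282 · 6.9/√100 = 0.88

CI: (64.3 - 0.88, 64.3 + 0.88) = (63.42, 65.18)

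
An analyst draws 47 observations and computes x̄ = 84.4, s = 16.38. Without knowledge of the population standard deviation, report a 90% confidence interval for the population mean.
(80.39, 88.41)

t-interval (σ unknown):
df = n - 1 = 46
t* = 1.679 for 90% confidence

Margin of error = t* · s/√n = 1.679 · 16.38/√47 = 4.01

CI: (80.39, 88.41)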